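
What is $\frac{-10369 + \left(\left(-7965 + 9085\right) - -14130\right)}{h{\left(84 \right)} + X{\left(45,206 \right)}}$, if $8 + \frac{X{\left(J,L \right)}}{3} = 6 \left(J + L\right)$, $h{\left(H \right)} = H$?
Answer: $\frac{1627}{1526} \approx 1.0662$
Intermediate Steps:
$X{\left(J,L \right)} = -24 + 18 J + 18 L$ ($X{\left(J,L \right)} = -24 + 3 \cdot 6 \left(J + L\right) = -24 + 3 \left(6 J + 6 L\right) = -24 + \left(18 J + 18 L\right) = -24 + 18 J + 18 L$)
$\frac{-10369 + \left(\left(-7965 + 9085\right) - -14130\right)}{h{\left(84 \right)} + X{\left(45,206 \right)}} = \frac{-10369 + \left(\left(-7965 + 9085\right) - -14130\right)}{84 + \left(-24 + 18 \cdot 45 + 18 \cdot 206\right)} = \frac{-10369 + \left(1120 + 14130\right)}{84 + \left(-24 + 810 + 3708\right)} = \frac{-10369 + 15250}{84 + 4494} = \frac{4881}{4578} = 4881 \cdot \frac{1}{4578} = \frac{1627}{1526}$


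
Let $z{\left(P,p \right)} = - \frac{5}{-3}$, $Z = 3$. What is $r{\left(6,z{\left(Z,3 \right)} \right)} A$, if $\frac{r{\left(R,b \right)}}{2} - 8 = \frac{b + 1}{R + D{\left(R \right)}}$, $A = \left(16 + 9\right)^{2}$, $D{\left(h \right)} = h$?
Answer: $\frac{92500}{9} \approx 10278.0$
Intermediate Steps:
$A = 625$ ($A = 25^{2} = 625$)
$z{\left(P,p \right)} = \frac{5}{3}$ ($z{\left(P,p \right)} = \left(-5\right) \left(- \frac{1}{3}\right) = \frac{5}{3}$)
$r{\left(R,b \right)} = 16 + \frac{1 + b}{R}$ ($r{\left(R,b \right)} = 16 + 2 \frac{b + 1}{R + R} = 16 + 2 \frac{1 + b}{2 R} = 16 + \frac{1 + b}{R}$)
$r{\left(6,z{\left(Z,3 \right)} \right)} A = \frac{1 + \frac{5}{3} + 16 \cdot 6}{6} \cdot 625 = \frac{1 + \frac{5}{3} + 96}{6} \cdot 625 = \frac{1}{6} \cdot \frac{296}{3} \cdot 625 = \frac{148}{9} \cdot 625 = \frac{92500}{9}$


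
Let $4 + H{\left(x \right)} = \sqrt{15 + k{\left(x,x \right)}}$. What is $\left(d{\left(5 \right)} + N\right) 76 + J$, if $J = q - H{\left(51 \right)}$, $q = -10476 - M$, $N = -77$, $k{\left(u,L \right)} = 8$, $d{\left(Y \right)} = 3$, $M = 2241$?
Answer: $-18337 - \sqrt{23} \approx -18342.0$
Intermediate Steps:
$H{\left(x \right)} = -4 + \sqrt{23}$ ($H{\left(x \right)} = -4 + \sqrt{15 + 8} = -4 + \sqrt{23}$)
$q = -12717$ ($q = -10476 - 2241 = -12717$)
$J = -12713 - \sqrt{23}$ ($J = -12717 - \left(-4 + \sqrt{23}\right) = -12717 + \left(4 - \sqrt{23}\right) = -12713 - \sqrt{23} \approx -12718.0$)
$\left(d{\left(5 \right)} + N\right) 76 + J = \left(3 - 77\right) 76 - \left(12713 + \sqrt{23}\right) = \left(-74\right) 76 - \left(12713 + \sqrt{23}\right) = -5624 - \left(12713 + \sqrt{23}\right) = -18337 - \sqrt{23}$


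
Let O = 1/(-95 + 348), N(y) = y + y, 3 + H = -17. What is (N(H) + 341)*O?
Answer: 301/253 ≈ 1.1897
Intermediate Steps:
H = -20 (H = -3 - 17 = -20)
N(y) = 2*y
O = 1/253 ≈ 0.0039526
(N(H) + 341)*O = (2*(-20) + 341)*(1/253) = (-40 + 341)*(1/253) = 301*(1/253) = 301/253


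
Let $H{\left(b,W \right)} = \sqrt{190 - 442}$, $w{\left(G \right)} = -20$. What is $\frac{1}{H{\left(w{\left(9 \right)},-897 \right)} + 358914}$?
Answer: $\frac{59819}{21469876608} - \frac{i \sqrt{7}}{21469876608} \approx 2.7862 \cdot 10^{-6} - 1.2323 \cdot 10^{-10} i$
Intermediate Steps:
$H{\left(b,W \right)} = 6 i \sqrt{7}$ ($H{\left(b,W \right)} = \sqrt{-252} = 6 i \sqrt{7}$)
$\frac{1}{H{\left(w{\left(9 \right)},-897 \right)} + 358914} = \frac{1}{6 i \sqrt{7} + 358914} = \frac{1}{358914 + 6 i \sqrt{7}}$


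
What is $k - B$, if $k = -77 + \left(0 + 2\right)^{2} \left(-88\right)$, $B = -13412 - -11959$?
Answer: $1024$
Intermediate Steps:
$B = -1453$ ($B = -13412 + 11959 = -1453$)
$k = -429$ ($k = -77 + 2^{2} \left(-88\right) = -77 + 4 \left(-88\right) = -77 - 352 = -429$)
$k - B = -429 - -1453 = -429 + 1453 = 1024$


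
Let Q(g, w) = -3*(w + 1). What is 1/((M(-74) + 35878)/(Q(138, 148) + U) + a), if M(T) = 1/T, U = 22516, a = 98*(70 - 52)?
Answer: 1633106/2883453955 ≈ 0.00056637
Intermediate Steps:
a = 1764 (a = 98*18 = 1764)
Q(g, w) = -3 - 3*w (Q(g, w) = -3*(1 + w) = -3 - 3*w)
1/((M(-74) + 35878)/(Q(138, 148) + U) + a) = 1/((1/(-74) + 35878)/((-3 - 3*148) + 22516) + 1764) = 1/((-1/74 + 35878)/((-3 - 444) + 22516) + 1764) = 1/(2654971/(74*(-447 + 22516)) + 1764) = 1/((2654971/74)/22069 + 1764) = 1/((2654971/74)*(1/22069) + 1764) = 1/(2654971/1633106 + 1764) = 1/(2883453955/1633106) = 1633106/2883453955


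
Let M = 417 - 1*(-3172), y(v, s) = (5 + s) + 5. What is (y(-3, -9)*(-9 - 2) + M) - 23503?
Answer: -19925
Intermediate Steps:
y(v, s) = 10 + s
M = 3589 (M = 417 + 3172 = 3589)
(y(-3, -9)*(-9 - 2) + M) - 23503 = ((10 - 9)*(-9 - 2) + 3589) - 23503 = (1*(-11) + 3589) - 23503 = (-11 + 3589) - 23503 = 3578 - 23503 = -19925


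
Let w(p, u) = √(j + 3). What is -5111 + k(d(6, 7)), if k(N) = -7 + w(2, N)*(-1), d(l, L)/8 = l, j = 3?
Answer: -5118 - √6 ≈ -5120.5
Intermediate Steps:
d(l, L) = 8*l
w(p, u) = √6 (w(p, u) = √(3 + 3) = √6)
k(N) = -7 - √6 (k(N) = -7 + √6*(-1) = -7 - √6)
-5111 + k(d(6, 7)) = -5111 + (-7 - √6) = -5118 - √6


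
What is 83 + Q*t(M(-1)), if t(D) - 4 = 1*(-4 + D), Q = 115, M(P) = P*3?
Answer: -262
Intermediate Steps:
M(P) = 3*P
t(D) = D (t(D) = 4 + 1*(-4 + D) = 4 + (-4 + D) = D)
83 + Q*t(M(-1)) = 83 + 115*(3*(-1)) = 83 + 115*(-3) = 83 - 345 = -262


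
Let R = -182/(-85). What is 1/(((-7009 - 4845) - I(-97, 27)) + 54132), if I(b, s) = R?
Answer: 85/3593448 ≈ 2.3654e-5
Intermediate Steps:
R = 182/85 (R = -182*(-1/85) = 182/85 ≈ 2.1412)
I(b, s) = 182/85
1/(((-7009 - 4845) - I(-97, 27)) + 54132) = 1/(((-7009 - 4845) - 1*182/85) + 54132) = 1/((-11854 - 182/85) + 54132) = 1/(-1007772/85 + 54132) = 1/(3593448/85) = 85/3593448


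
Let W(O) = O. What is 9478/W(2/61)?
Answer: 289079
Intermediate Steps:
9478/W(2/61) = 9478/((2/61)) = 9478/((2*(1/61))) = 9478/(2/61) = 9478*(61/2) = 289079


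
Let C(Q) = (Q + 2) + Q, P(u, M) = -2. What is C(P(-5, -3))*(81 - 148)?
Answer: 134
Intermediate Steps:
C(Q) = 2 + 2*Q (C(Q) = (2 + Q) + Q = 2 + 2*Q)
C(P(-5, -3))*(81 - 148) = (2 + 2*(-2))*(81 - 148) = (2 - 4)*(-67) = -2*(-67) = 134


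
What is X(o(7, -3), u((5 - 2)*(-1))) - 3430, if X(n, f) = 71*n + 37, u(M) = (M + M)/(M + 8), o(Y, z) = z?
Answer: -3606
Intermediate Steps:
u(M) = 2*M/(8 + M) (u(M) = (2*M)/(8 + M) = 2*M/(8 + M))
X(n, f) = 37 + 71*n
X(o(7, -3), u((5 - 2)*(-1))) - 3430 = (37 + 71*(-3)) - 3430 = (37 - 213) - 3430 = -176 - 3430 = -3606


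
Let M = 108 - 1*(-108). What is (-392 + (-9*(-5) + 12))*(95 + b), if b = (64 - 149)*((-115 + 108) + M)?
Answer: 5919450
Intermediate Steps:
M = 216 (M = 108 + 108 = 216)
b = -17765 (b = (64 - 149)*((-115 + 108) + 216) = -85*(-7 + 216) = -85*209 = -17765)
(-392 + (-9*(-5) + 12))*(95 + b) = (-392 + (-9*(-5) + 12))*(95 - 17765) = (-392 + (45 + 12))*(-17670) = (-392 + 57)*(-17670) = -335*(-17670) = 5919450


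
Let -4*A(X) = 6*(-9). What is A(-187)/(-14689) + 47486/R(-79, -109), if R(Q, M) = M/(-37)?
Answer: 51616614253/3202202 ≈ 16119.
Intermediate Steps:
R(Q, M) = -M/37 (R(Q, M) = M*(-1/37) = -M/37)
A(X) = 27/2 (A(X) = -3*(-9)/2 = -¼*(-54) = 27/2)
A(-187)/(-14689) + 47486/R(-79, -109) = (27/2)/(-14689) + 47486/((-1/37*(-109))) = (27/2)*(-1/14689) + 47486/(109/37) = -27/29378 + 47486*(37/109) = -27/29378 + 1756982/109 = 51616614253/3202202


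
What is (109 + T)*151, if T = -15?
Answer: 14194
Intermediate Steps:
(109 + T)*151 = (109 - 15)*151 = 94*151 = 14194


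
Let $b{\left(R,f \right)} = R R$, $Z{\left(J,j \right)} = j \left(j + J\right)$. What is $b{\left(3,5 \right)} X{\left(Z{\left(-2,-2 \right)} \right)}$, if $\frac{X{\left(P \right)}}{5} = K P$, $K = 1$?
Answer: $360$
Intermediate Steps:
$Z{\left(J,j \right)} = j \left(J + j\right)$
$b{\left(R,f \right)} = R^{2}$
$X{\left(P \right)} = 5 P$ ($X{\left(P \right)} = 5 \cdot 1 P = 5 P$)
$b{\left(3,5 \right)} X{\left(Z{\left(-2,-2 \right)} \right)} = 3^{2} \cdot 5 \left(- 2 \left(-2 - 2\right)\right) = 9 \cdot 5 \left(\left(-2\right) \left(-4\right)\right) = 9 \cdot 5 \cdot 8 = 9 \cdot 40 = 360$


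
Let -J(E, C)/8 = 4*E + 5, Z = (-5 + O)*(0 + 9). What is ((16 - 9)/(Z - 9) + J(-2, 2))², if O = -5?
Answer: 5612161/9801 ≈ 572.61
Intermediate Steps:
Z = -90 (Z = (-5 - 5)*(0 + 9) = -10*9 = -90)
J(E, C) = -40 - 32*E (J(E, C) = -8*(4*E + 5) = -8*(5 + 4*E) = -40 - 32*E)
((16 - 9)/(Z - 9) + J(-2, 2))² = ((16 - 9)/(-90 - 9) + (-40 - 32*(-2)))² = (7/(-99) + (-40 + 64))² = (7*(-1/99) + 24)² = (-7/99 + 24)² = (2369/99)² = 5612161/9801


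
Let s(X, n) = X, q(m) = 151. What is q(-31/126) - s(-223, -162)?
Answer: 374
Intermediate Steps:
q(-31/126) - s(-223, -162) = 151 - 1*(-223) = 151 + 223 = 374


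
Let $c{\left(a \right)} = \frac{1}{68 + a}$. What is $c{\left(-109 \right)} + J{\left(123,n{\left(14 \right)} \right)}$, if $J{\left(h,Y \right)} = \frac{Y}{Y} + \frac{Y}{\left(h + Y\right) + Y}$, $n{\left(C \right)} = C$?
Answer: $\frac{6614}{6191} \approx 1.0683$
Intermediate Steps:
$J{\left(h,Y \right)} = 1 + \frac{Y}{h + 2 Y}$ ($J{\left(h,Y \right)} = 1 + \frac{Y}{\left(Y + h\right) + Y} = 1 + \frac{Y}{h + 2 Y}$)
$c{\left(-109 \right)} + J{\left(123,n{\left(14 \right)} \right)} = \frac{1}{68 - 109} + \frac{123 + 3 \cdot 14}{123 + 2 \cdot 14} = \frac{1}{-41} + \frac{123 + 42}{123 + 28} = - \frac{1}{41} + \frac{1}{151} \cdot 165 = - \frac{1}{41} + \frac{165}{151} = \frac{6614}{6191}$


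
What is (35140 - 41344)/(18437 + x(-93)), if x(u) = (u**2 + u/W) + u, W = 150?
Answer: -103400/449873 ≈ -0.22984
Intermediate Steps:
x(u) = u**2 + 151*u/150 (x(u) = (u**2 + u/150) + u = u**2 + 151*u/150)
(35140 - 41344)/(18437 + x(-93)) = (35140 - 41344)/(18437 + (1/150)*(-93)*(151 + 150*(-93))) = -6204/(18437 + (1/150)*(-93)*(151 - 13950)) = -6204/(18437 + (1/150)*(-93)*(-13799)) = -6204/(18437 + 427769/50) = -6204/1349619/50 = -6204*50/1349619 = -103400/449873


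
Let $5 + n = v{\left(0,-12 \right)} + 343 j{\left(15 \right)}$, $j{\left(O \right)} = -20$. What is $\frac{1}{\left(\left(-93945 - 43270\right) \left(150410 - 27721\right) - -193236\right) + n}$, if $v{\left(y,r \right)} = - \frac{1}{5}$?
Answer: $- \frac{5}{84172923821} \approx -5.9401 \cdot 10^{-11}$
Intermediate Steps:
$v{\left(y,r \right)} = - \frac{1}{5}$ ($v{\left(y,r \right)} = \left(-1\right) \frac{1}{5} = - \frac{1}{5}$)
$n = - \frac{34326}{5}$ ($n = -5 + \left(- \frac{1}{5} + 343 \left(-20\right)\right) = -5 - \frac{34301}{5} = - \frac{34326}{5} \approx -6865.2$)
$\frac{1}{\left(\left(-93945 - 43270\right) \left(150410 - 27721\right) - -193236\right) + n} = \frac{1}{\left(\left(-93945 - 43270\right) \left(150410 - 27721\right) - -193236\right) - \frac{34326}{5}} = \frac{1}{\left(\left(-137215\right) 122689 + 193236\right) - \frac{34326}{5}} = \frac{1}{\left(-16834771135 + 193236\right) - \frac{34326}{5}} = \frac{1}{-16834577899 - \frac{34326}{5}} = \frac{1}{- \frac{84172923821}{5}} = - \frac{5}{84172923821}$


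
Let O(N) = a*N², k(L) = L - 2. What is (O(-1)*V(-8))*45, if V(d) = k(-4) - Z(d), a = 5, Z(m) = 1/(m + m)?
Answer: -21375/16 ≈ -1335.9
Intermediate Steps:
Z(m) = 1/(2*m)
k(L) = -2 + L
V(d) = -6 - 1/(2*d) (V(d) = (-2 - 4) - 1/(2*d) = -6 - 1/(2*d))
O(N) = 5*N²
(O(-1)*V(-8))*45 = ((5*(-1)²)*(-6 - ½/(-8)))*45 = ((5*1)*(-6 - ½*(-⅛)))*45 = (5*(-6 + 1/16))*45 = (5*(-95/16))*45 = -475/16*45 = -21375/16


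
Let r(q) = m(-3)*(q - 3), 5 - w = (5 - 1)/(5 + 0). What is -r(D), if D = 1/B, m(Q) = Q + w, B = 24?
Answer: 71/20 ≈ 3.5500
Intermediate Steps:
w = 21/5 (w = 5 - (5 - 1)/(5 + 0) = 5 - 4/5 = 5 - 1*⅘ = 5 - ⅘ = 21/5 ≈ 4.2000)
m(Q) = 21/5 + Q (m(Q) = Q + 21/5 = 21/5 + Q)
D = 1/24 ≈ 0.041667
r(q) = -18/5 + 6*q/5 (r(q) = (21/5 - 3)*(q - 3) = 6*(-3 + q)/5 = -18/5 + 6*q/5)
-r(D) = -(-18/5 + (6/5)*(1/24)) = -(-18/5 + 1/20) = -1*(-71/20) = 71/20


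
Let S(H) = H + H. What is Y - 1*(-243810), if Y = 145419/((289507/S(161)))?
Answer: 70631526588/289507 ≈ 2.4397e+5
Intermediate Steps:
S(H) = 2*H
Y = 46824918/289507 (Y = 145419/((289507/((2*161)))) = 145419/((289507/322)) = 145419/((289507*(1/322))) = 145419/(289507/322) = 145419*(322/289507) = 46824918/289507 ≈ 161.74)
Y - 1*(-243810) = 46824918/289507 - 1*(-243810) = 46824918/289507 + 243810 = 70631526588/289507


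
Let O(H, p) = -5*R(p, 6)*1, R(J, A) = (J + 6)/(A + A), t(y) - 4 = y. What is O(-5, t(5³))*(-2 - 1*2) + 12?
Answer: 237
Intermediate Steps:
t(y) = 4 + y
R(J, A) = (6 + J)/(2*A) (R(J, A) = (6 + J)/((2*A)) = (6 + J)*(1/(2*A)) = (6 + J)/(2*A))
O(H, p) = -5/2 - 5*p/12 (O(H, p) = -5*(6 + p)/(2*6)*1 = -5*(½ + p/12)*1 = (-5/2 - 5*p/12)*1 = -5/2 - 5*p/12)
O(-5, t(5³))*(-2 - 1*2) + 12 = (-5/2 - 5*(4 + 5³)/12)*(-2 - 1*2) + 12 = (-5/2 - 5*(4 + 125)/12)*(-2 - 2) + 12 = (-5/2 - 5/12*129)*(-4) + 12 = (-5/2 - 215/4)*(-4) + 12 = -225/4*(-4) + 12 = 225 + 12 = 237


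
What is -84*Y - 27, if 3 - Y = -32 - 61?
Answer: -8091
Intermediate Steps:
Y = 96 (Y = 3 - (-32 - 61) = 3 - 1*(-93) = 3 + 93 = 96)
-84*Y - 27 = -84*96 - 27 = -8064 - 27 = -8091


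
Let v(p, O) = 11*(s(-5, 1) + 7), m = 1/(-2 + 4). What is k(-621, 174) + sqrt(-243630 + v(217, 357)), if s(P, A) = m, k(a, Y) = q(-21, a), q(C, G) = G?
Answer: -621 + I*sqrt(974190)/2 ≈ -621.0 + 493.51*I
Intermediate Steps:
k(a, Y) = a
m = 1/2 ≈ 0.50000
s(P, A) = 1/2
v(p, O) = 165/2 (v(p, O) = 11*(1/2 + 7) = 11*(15/2) = 165/2)
k(-621, 174) + sqrt(-243630 + v(217, 357)) = -621 + sqrt(-243630 + 165/2) = -621 + sqrt(-487095/2) = -621 + I*sqrt(974190)/2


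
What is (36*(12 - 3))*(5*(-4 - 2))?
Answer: -9720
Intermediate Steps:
(36*(12 - 3))*(5*(-4 - 2)) = (36*9)*(5*(-6)) = 324*(-30) = -9720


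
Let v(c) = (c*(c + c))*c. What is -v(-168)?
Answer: 9483264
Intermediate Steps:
v(c) = 2*c³ (v(c) = (c*(2*c))*c = (2*c²)*c = 2*c³)
-v(-168) = -2*(-168)³ = -2*(-4741632) = -1*(-9483264) = 9483264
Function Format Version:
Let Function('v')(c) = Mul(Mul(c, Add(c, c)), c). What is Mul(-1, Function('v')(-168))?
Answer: 9483264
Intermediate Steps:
Function('v')(c) = Mul(2, Pow(c, 3)) (Function('v')(c) = Mul(Mul(c, Mul(2, c)), c) = Mul(Mul(2, Pow(c, 2)), c) = Mul(2, Pow(c, 3)))
Mul(-1, Function('v')(-168)) = Mul(-1, Mul(2, Pow(-168, 3))) = Mul(-1, Mul(2, -4741632)) = Mul(-1, -9483264) = 9483264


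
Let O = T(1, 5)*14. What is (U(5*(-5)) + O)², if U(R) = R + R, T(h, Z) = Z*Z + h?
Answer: 98596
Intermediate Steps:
T(h, Z) = h + Z² (T(h, Z) = Z² + h = h + Z²)
U(R) = 2*R
O = 364 (O = (1 + 5²)*14 = (1 + 25)*14 = 26*14 = 364)
(U(5*(-5)) + O)² = (2*(5*(-5)) + 364)² = (2*(-25) + 364)² = (-50 + 364)² = 314² = 98596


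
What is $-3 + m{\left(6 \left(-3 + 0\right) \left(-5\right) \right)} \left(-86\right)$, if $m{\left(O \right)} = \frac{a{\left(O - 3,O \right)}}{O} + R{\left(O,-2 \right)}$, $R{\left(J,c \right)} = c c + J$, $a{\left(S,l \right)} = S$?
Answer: $- \frac{122552}{15} \approx -8170.1$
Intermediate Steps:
$R{\left(J,c \right)} = J + c^{2}$ ($R{\left(J,c \right)} = c^{2} + J = J + c^{2}$)
$m{\left(O \right)} = 4 + O + \frac{-3 + O}{O}$ ($m{\left(O \right)} = \frac{O - 3}{O} + \left(O + \left(-2\right)^{2}\right) = \frac{-3 + O}{O} + \left(O + 4\right) = \frac{-3 + O}{O} + \left(4 + O\right) = 4 + O + \frac{-3 + O}{O}$)
$-3 + m{\left(6 \left(-3 + 0\right) \left(-5\right) \right)} \left(-86\right) = -3 + \left(5 + 6 \left(-3 + 0\right) \left(-5\right) - \frac{3}{6 \left(-3 + 0\right) \left(-5\right)}\right) \left(-86\right) = -3 + \left(5 + 6 \left(-3\right) \left(-5\right) - \frac{3}{6 \left(-3\right) \left(-5\right)}\right) \left(-86\right) = -3 + \left(5 - -90 - \frac{3}{\left(-18\right) \left(-5\right)}\right) \left(-86\right) = -3 + \left(5 + 90 - \frac{3}{90}\right) \left(-86\right) = -3 + \left(5 + 90 - \frac{1}{30}\right) \left(-86\right) = -3 + \frac{2849}{30} \left(-86\right) = -3 - \frac{122507}{15} = - \frac{122552}{15}$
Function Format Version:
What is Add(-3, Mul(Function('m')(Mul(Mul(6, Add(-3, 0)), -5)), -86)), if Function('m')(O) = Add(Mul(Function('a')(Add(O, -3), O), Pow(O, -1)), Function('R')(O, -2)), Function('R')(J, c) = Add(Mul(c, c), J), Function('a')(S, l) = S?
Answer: Rational(-122552, 15) ≈ -8170.1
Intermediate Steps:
Function('R')(J, c) = Add(J, Pow(c, 2)) (Function('R')(J, c) = Add(Pow(c, 2), J) = Add(J, Pow(c, 2)))
Function('m')(O) = Add(4, O, Mul(Pow(O, -1), Add(-3, O))) (Function('m')(O) = Add(Mul(Add(O, -3), Pow(O, -1)), Add(O, Pow(-2, 2))) = Add(Mul(Add(-3, O), Pow(O, -1)), Add(O, 4)) = Add(Mul(Pow(O, -1), Add(-3, O)), Add(4, O)) = Add(4, O, Mul(Pow(O, -1), Add(-3, O))))
Add(-3, Mul(Function('m')(Mul(Mul(6, Add(-3, 0)), -5)), -86)) = Add(-3, Mul(Add(5, Mul(Mul(6, Add(-3, 0)), -5), Mul(-3, Pow(Mul(Mul(6, Add(-3, 0)), -5), -1))), -86)) = Add(-3, Mul(Add(5, Mul(Mul(6, -3), -5), Mul(-3, Pow(Mul(Mul(6, -3), -5), -1))), -86)) = Add(-3, Mul(Add(5, Mul(-18, -5), Mul(-3, Pow(Mul(-18, -5), -1))), -86)) = Add(-3, Mul(Add(5, 90, Mul(-3, Pow(90, -1))), -86)) = Add(-3, Mul(Add(5, 90, Mul(-3, Rational(1, 90))), -86)) = Add(-3, Mul(Add(5, 90, Rational(-1, 30)), -86)) = Add(-3, Mul(Rational(2849, 30), -86)) = Add(-3, Rational(-122507, 15)) = Rational(-122552, 15)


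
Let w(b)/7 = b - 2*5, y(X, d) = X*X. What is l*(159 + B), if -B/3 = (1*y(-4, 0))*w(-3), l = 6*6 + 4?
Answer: 181080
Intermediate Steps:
y(X, d) = X**2
w(b) = -70 + 7*b (w(b) = 7*(b - 2*5) = 7*(b - 10) = 7*(-10 + b) = -70 + 7*b)
l = 40 (l = 36 + 4 = 40)
B = 4368 (B = -3*1*(-4)**2*(-70 + 7*(-3)) = -3*1*16*(-70 - 21) = -48*(-91) = -3*(-1456) = 4368)
l*(159 + B) = 40*(159 + 4368) = 40*4527 = 181080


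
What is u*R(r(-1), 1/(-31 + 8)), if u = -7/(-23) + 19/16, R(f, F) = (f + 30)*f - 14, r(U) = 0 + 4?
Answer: 33489/184 ≈ 182.01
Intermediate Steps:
r(U) = 4
R(f, F) = -14 + f*(30 + f) (R(f, F) = (30 + f)*f - 14 = f*(30 + f) - 14 = -14 + f*(30 + f))
u = 549/368 (u = -7*(-1/23) + 19*(1/16) = 7/23 + 19/16 = 549/368 ≈ 1.4918)
u*R(r(-1), 1/(-31 + 8)) = 549*(-14 + 4² + 30*4)/368 = 549*(-14 + 16 + 120)/368 = (549/368)*122 = 33489/184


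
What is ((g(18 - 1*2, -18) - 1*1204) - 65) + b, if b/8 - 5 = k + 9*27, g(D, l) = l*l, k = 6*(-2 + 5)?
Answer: 1183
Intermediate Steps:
k = 18 (k = 6*3 = 18)
g(D, l) = l²
b = 2128 (b = 40 + 8*(18 + 9*27) = 40 + 8*(18 + 243) = 40 + 8*261 = 40 + 2088 = 2128)
((g(18 - 1*2, -18) - 1*1204) - 65) + b = (((-18)² - 1*1204) - 65) + 2128 = ((324 - 1204) - 65) + 2128 = (-880 - 65) + 2128 = -945 + 2128 = 1183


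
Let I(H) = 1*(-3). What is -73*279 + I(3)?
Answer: -20370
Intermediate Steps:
I(H) = -3
-73*279 + I(3) = -73*279 - 3 = -20367 - 3 = -20370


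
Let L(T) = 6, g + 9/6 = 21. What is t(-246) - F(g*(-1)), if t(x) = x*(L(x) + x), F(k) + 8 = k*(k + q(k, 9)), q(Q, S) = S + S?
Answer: 236075/4 ≈ 59019.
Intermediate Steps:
g = 39/2 (g = -3/2 + 21 = 39/2 ≈ 19.500)
q(Q, S) = 2*S
F(k) = -8 + k*(18 + k) (F(k) = -8 + k*(k + 2*9) = -8 + k*(k + 18) = -8 + k*(18 + k))
t(x) = x*(6 + x)
t(-246) - F(g*(-1)) = -246*(6 - 246) - (-8 + ((39/2)*(-1))² + 18*((39/2)*(-1))) = -246*(-240) - (-8 + (-39/2)² + 18*(-39/2)) = 59040 - (-8 + 1521/4 - 351) = 59040 - 1*85/4 = 59040 - 85/4 = 236075/4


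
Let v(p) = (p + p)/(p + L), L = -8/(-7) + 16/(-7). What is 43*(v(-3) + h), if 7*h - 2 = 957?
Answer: 172645/29 ≈ 5953.3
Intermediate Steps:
h = 137 (h = 2/7 + (⅐)*957 = 2/7 + 957/7 = 137)
L = -8/7 (L = -8*(-⅐) + 16*(-⅐) = 8/7 - 16/7 = -8/7 ≈ -1.1429)
v(p) = 2*p/(-8/7 + p) (v(p) = (p + p)/(p - 8/7) = (2*p)/(-8/7 + p) = 2*p/(-8/7 + p))
43*(v(-3) + h) = 43*(14*(-3)/(-8 + 7*(-3)) + 137) = 43*(14*(-3)/(-8 - 21) + 137) = 43*(14*(-3)/(-29) + 137) = 43*(14*(-3)*(-1/29) + 137) = 43*(42/29 + 137) = 43*(4015/29) = 172645/29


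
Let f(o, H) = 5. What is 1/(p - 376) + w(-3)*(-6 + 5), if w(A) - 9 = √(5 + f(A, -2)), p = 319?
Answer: -514/57 - √10 ≈ -12.180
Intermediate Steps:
w(A) = 9 + √10 (w(A) = 9 + √(5 + 5) = 9 + √10)
1/(p - 376) + w(-3)*(-6 + 5) = 1/(319 - 376) + (9 + √10)*(-6 + 5) = 1/(-57) + (9 + √10)*(-1) = -1/57 + (-9 - √10) = -514/57 - √10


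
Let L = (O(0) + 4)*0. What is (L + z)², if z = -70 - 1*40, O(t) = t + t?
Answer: 12100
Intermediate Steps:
O(t) = 2*t
z = -110 (z = -70 - 40 = -110)
L = 0 (L = (2*0 + 4)*0 = (0 + 4)*0 = 4*0 = 0)
(L + z)² = (0 - 110)² = (-110)² = 12100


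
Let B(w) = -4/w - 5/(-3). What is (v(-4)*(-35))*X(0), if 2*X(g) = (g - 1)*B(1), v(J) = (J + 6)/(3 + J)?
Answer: 245/3 ≈ 81.667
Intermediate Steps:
v(J) = (6 + J)/(3 + J)
B(w) = 5/3 - 4/w (B(w) = -4/w - 5*(-⅓) = -4/w + 5/3 = 5/3 - 4/w)
X(g) = 7/6 - 7*g/6 (X(g) = ((g - 1)*(5/3 - 4/1))/2 = ((-1 + g)*(5/3 - 4*1))/2 = ((-1 + g)*(5/3 - 4))/2 = ((-1 + g)*(-7/3))/2 = (7/3 - 7*g/3)/2 = 7/6 - 7*g/6)
(v(-4)*(-35))*X(0) = (((6 - 4)/(3 - 4))*(-35))*(7/6 - 7/6*0) = ((2/(-1))*(-35))*(7/6 + 0) = (-1*2*(-35))*(7/6) = -2*(-35)*(7/6) = 70*(7/6) = 245/3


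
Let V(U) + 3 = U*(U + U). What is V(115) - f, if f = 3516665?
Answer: -3490218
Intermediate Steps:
V(U) = -3 + 2*U² (V(U) = -3 + U*(U + U) = -3 + U*(2*U) = -3 + 2*U²)
V(115) - f = (-3 + 2*115²) - 1*3516665 = (-3 + 2*13225) - 3516665 = (-3 + 26450) - 3516665 = 26447 - 3516665 = -3490218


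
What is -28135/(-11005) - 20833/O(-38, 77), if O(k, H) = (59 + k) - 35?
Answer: 45932211/30814 ≈ 1490.6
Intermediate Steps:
O(k, H) = 24 + k
-28135/(-11005) - 20833/O(-38, 77) = -28135/(-11005) - 20833/(24 - 38) = -28135*(-1/11005) - 20833/(-14) = 5627/2201 - 20833*(-1/14) = 5627/2201 + 20833/14 = 45932211/30814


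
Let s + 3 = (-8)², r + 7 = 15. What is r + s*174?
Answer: 10622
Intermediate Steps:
r = 8 (r = -7 + 15 = 8)
s = 61 (s = -3 + (-8)² = -3 + 64 = 61)
r + s*174 = 8 + 61*174 = 8 + 10614 = 10622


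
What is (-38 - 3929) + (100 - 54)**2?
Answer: -1851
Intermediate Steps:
(-38 - 3929) + (100 - 54)**2 = -3967 + 46**2 = -3967 + 2116 = -1851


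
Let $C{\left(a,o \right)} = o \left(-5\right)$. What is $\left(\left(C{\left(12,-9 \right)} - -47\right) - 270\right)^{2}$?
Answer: $31684$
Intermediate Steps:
$C{\left(a,o \right)} = - 5 o$
$\left(\left(C{\left(12,-9 \right)} - -47\right) - 270\right)^{2} = \left(\left(\left(-5\right) \left(-9\right) - -47\right) - 270\right)^{2} = \left(\left(45 + 47\right) - 270\right)^{2} = \left(92 - 270\right)^{2} = \left(-178\right)^{2} = 31684$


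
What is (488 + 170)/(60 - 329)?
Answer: -658/269 ≈ -2.4461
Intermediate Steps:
(488 + 170)/(60 - 329) = 658/(-269) = 658*(-1/269) = -658/269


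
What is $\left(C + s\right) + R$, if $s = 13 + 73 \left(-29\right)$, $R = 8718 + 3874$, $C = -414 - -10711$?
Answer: $20785$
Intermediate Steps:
$C = 10297$ ($C = -414 + 10711 = 10297$)
$R = 12592$
$s = -2104$ ($s = 13 - 2117 = -2104$)
$\left(C + s\right) + R = \left(10297 - 2104\right) + 12592 = 8193 + 12592 = 20785$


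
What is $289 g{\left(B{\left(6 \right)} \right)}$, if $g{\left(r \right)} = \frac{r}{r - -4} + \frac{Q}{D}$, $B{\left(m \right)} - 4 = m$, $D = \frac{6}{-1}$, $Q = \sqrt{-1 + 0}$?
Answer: $\frac{1445}{7} - \frac{289 i}{6} \approx 206.43 - 48.167 i$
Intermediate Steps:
$Q = i$ ($Q = \sqrt{-1} = i \approx 1.0 i$)
$D = -6$ ($D = 6 \left(-1\right) = -6$)
$B{\left(m \right)} = 4 + m$
$g{\left(r \right)} = - \frac{i}{6} + \frac{r}{4 + r}$ ($g{\left(r \right)} = \frac{r}{r - -4} + \frac{i}{-6} = \frac{r}{r + 4} + i \left(- \frac{1}{6}\right) = \frac{r}{4 + r} - \frac{i}{6} = - \frac{i}{6} + \frac{r}{4 + r}$)
$289 g{\left(B{\left(6 \right)} \right)} = 289 \frac{- 4 i + \left(4 + 6\right) \left(6 - i\right)}{6 \left(4 + \left(4 + 6\right)\right)} = 289 \frac{- 4 i + 10 \left(6 - i\right)}{6 \left(4 + 10\right)} = 289 \frac{- 4 i + \left(60 - 10 i\right)}{6 \cdot 14} = 289 \cdot \frac{1}{6} \cdot \frac{1}{14} \left(60 - 14 i\right) = 289 \left(\frac{5}{7} - \frac{i}{6}\right) = \frac{1445}{7} - \frac{289 i}{6}$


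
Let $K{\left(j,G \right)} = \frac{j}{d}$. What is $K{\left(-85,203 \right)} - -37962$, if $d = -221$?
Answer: $\frac{493511}{13} \approx 37962.0$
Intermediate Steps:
$K{\left(j,G \right)} = - \frac{j}{221}$ ($K{\left(j,G \right)} = \frac{j}{-221} = j \left(- \frac{1}{221}\right) = - \frac{j}{221}$)
$K{\left(-85,203 \right)} - -37962 = \left(- \frac{1}{221}\right) \left(-85\right) - -37962 = \frac{5}{13} + 37962 = \frac{493511}{13}$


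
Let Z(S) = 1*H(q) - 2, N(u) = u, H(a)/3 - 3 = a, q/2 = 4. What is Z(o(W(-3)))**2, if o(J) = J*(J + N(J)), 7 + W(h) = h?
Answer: 961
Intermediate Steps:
q = 8 (q = 2*4 = 8)
H(a) = 9 + 3*a
W(h) = -7 + h
o(J) = 2*J**2 (o(J) = J*(J + J) = J*(2*J) = 2*J**2)
Z(S) = 31 (Z(S) = 1*(9 + 3*8) - 2 = 1*(9 + 24) - 2 = 1*33 - 2 = 33 - 2 = 31)
Z(o(W(-3)))**2 = 31**2 = 961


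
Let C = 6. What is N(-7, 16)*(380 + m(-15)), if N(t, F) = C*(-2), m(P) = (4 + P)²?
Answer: -6012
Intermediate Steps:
N(t, F) = -12 (N(t, F) = 6*(-2) = -12)
N(-7, 16)*(380 + m(-15)) = -12*(380 + (4 - 15)²) = -12*(380 + (-11)²) = -12*(380 + 121) = -12*501 = -6012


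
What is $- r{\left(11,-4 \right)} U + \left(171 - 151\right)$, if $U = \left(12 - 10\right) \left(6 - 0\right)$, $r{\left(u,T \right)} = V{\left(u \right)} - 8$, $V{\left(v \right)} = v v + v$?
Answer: $-1468$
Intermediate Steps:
$V{\left(v \right)} = v + v^{2}$ ($V{\left(v \right)} = v^{2} + v = v + v^{2}$)
$r{\left(u,T \right)} = -8 + u \left(1 + u\right)$ ($r{\left(u,T \right)} = u \left(1 + u\right) - 8 = -8 + u \left(1 + u\right)$)
$U = 12$ ($U = 2 \left(6 + 0\right) = 2 \cdot 6 = 12$)
$- r{\left(11,-4 \right)} U + \left(171 - 151\right) = - (-8 + 11 \left(1 + 11\right)) 12 + \left(171 - 151\right) = - (-8 + 11 \cdot 12) 12 + 20 = - (-8 + 132) 12 + 20 = \left(-1\right) 124 \cdot 12 + 20 = \left(-124\right) 12 + 20 = -1488 + 20 = -1468$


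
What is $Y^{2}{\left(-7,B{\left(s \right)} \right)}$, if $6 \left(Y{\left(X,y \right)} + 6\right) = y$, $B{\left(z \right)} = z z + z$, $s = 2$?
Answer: $25$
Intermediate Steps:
$B{\left(z \right)} = z + z^{2}$ ($B{\left(z \right)} = z^{2} + z = z + z^{2}$)
$Y{\left(X,y \right)} = -6 + \frac{y}{6}$
$Y^{2}{\left(-7,B{\left(s \right)} \right)} = \left(-6 + \frac{2 \left(1 + 2\right)}{6}\right)^{2} = \left(-6 + \frac{2 \cdot 3}{6}\right)^{2} = \left(-6 + \frac{1}{6} \cdot 6\right)^{2} = \left(-6 + 1\right)^{2} = \left(-5\right)^{2} = 25$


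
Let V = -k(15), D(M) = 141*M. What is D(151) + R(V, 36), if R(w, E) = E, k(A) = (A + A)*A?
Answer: 21327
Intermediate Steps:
k(A) = 2*A**2 (k(A) = (2*A)*A = 2*A**2)
V = -450 (V = -2*15**2 = -2*225 = -1*450 = -450)
D(151) + R(V, 36) = 141*151 + 36 = 21291 + 36 = 21327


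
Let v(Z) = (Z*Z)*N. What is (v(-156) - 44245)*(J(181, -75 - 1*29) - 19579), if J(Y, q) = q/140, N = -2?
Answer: 63675183847/35 ≈ 1.8193e+9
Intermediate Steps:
J(Y, q) = q/140 (J(Y, q) = q*(1/140) = q/140)
v(Z) = -2*Z**2 (v(Z) = (Z*Z)*(-2) = Z**2*(-2) = -2*Z**2)
(v(-156) - 44245)*(J(181, -75 - 1*29) - 19579) = (-2*(-156)**2 - 44245)*((-75 - 1*29)/140 - 19579) = (-2*24336 - 44245)*((-75 - 29)/140 - 19579) = (-48672 - 44245)*((1/140)*(-104) - 19579) = -92917*(-26/35 - 19579) = -92917*(-685291/35) = 63675183847/35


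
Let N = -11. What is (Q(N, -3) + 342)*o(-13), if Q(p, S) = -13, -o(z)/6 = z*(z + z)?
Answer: -667212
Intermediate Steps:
o(z) = -12*z² (o(z) = -6*z*(z + z) = -6*z*2*z = -12*z²)
(Q(N, -3) + 342)*o(-13) = (-13 + 342)*(-12*(-13)²) = 329*(-12*169) = 329*(-2028) = -667212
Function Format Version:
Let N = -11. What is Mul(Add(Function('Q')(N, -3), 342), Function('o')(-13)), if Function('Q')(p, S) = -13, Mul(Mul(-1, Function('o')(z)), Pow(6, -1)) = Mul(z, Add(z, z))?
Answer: -667212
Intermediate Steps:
Function('o')(z) = Mul(-12, Pow(z, 2)) (Function('o')(z) = Mul(-6, Mul(z, Add(z, z))) = Mul(-6, Mul(z, Mul(2, z))) = Mul(-6, Mul(2, Pow(z, 2))) = Mul(-12, Pow(z, 2)))
Mul(Add(Function('Q')(N, -3), 342), Function('o')(-13)) = Mul(Add(-13, 342), Mul(-12, Pow(-13, 2))) = Mul(329, Mul(-12, 169)) = Mul(329, -2028) = -667212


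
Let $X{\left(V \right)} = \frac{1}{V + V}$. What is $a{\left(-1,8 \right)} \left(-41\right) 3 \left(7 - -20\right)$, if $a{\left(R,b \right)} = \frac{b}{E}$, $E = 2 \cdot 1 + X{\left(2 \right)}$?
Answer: $-11808$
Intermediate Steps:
$X{\left(V \right)} = \frac{1}{2 V}$
$E = \frac{9}{4}$ ($E = 2 \cdot 1 + \frac{1}{2 \cdot 2} = 2 + \frac{1}{2} \cdot \frac{1}{2} = 2 + \frac{1}{4} = \frac{9}{4} \approx 2.25$)
$a{\left(R,b \right)} = \frac{4 b}{9}$ ($a{\left(R,b \right)} = \frac{b}{\frac{9}{4}} = b \frac{4}{9} = \frac{4 b}{9}$)
$a{\left(-1,8 \right)} \left(-41\right) 3 \left(7 - -20\right) = \frac{4}{9} \cdot 8 \left(-41\right) 3 \left(7 - -20\right) = \frac{32}{9} \left(-41\right) 3 \left(7 + 20\right) = - \frac{1312 \cdot 3 \cdot 27}{9} = \left(- \frac{1312}{9}\right) 81 = -11808$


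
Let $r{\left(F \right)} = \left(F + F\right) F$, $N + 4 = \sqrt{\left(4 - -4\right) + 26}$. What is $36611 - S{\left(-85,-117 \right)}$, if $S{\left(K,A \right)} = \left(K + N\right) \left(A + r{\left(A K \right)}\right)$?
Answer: $17604764648 - 197805933 \sqrt{34} \approx 1.6451 \cdot 10^{10}$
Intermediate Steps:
$N = -4 + \sqrt{34}$ ($N = -4 + \sqrt{\left(4 - -4\right) + 26} = -4 + \sqrt{\left(4 + 4\right) + 26} = -4 + \sqrt{8 + 26} = -4 + \sqrt{34} \approx 1.831$)
$r{\left(F \right)} = 2 F^{2}$ ($r{\left(F \right)} = 2 F F = 2 F^{2}$)
$S{\left(K,A \right)} = \left(A + 2 A^{2} K^{2}\right) \left(-4 + K + \sqrt{34}\right)$ ($S{\left(K,A \right)} = \left(K - \left(4 - \sqrt{34}\right)\right) \left(A + 2 \left(A K\right)^{2}\right) = \left(-4 + K + \sqrt{34}\right) \left(A + 2 A^{2} K^{2}\right) = \left(A + 2 A^{2} K^{2}\right) \left(-4 + K + \sqrt{34}\right)$)
$36611 - S{\left(-85,-117 \right)} = 36611 - - 117 \left(-4 - 85 + \sqrt{34} + 2 \left(-117\right) \left(-85\right)^{3} + 2 \left(-117\right) \left(-85\right)^{2} \left(-4 + \sqrt{34}\right)\right) = 36611 - - 117 \left(-4 - 85 + \sqrt{34} + 2 \left(-117\right) \left(-614125\right) + 2 \left(-117\right) 7225 \left(-4 + \sqrt{34}\right)\right) = 36611 - - 117 \left(-4 - 85 + \sqrt{34} + 143705250 + \left(6762600 - 1690650 \sqrt{34}\right)\right) = 36611 - - 117 \left(150467761 - 1690649 \sqrt{34}\right) = 36611 - \left(-17604728037 + 197805933 \sqrt{34}\right) = 36611 + \left(17604728037 - 197805933 \sqrt{34}\right) = 17604764648 - 197805933 \sqrt{34}$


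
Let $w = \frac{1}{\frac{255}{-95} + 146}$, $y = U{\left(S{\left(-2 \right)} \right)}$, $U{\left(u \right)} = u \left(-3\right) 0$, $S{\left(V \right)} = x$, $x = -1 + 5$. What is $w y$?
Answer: $0$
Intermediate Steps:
$x = 4$
$S{\left(V \right)} = 4$
$U{\left(u \right)} = 0$ ($U{\left(u \right)} = - 3 u 0 = 0$)
$y = 0$
$w = \frac{19}{2723}$ ($w = \frac{1}{255 \left(- \frac{1}{95}\right) + 146} = \frac{1}{- \frac{51}{19} + 146} = \frac{1}{\frac{2723}{19}} = \frac{19}{2723} \approx 0.0069776$)
$w y = \frac{19}{2723} \cdot 0 = 0$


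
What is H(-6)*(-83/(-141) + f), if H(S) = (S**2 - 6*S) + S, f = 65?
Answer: 203456/47 ≈ 4328.9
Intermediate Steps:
H(S) = S**2 - 5*S
H(-6)*(-83/(-141) + f) = (-6*(-5 - 6))*(-83/(-141) + 65) = (-6*(-11))*(-83*(-1/141) + 65) = 66*(83/141 + 65) = 66*(9248/141) = 203456/47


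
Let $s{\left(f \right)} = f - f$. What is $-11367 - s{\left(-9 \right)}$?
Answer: $-11367$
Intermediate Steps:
$s{\left(f \right)} = 0$
$-11367 - s{\left(-9 \right)} = -11367 - 0 = -11367 + 0 = -11367$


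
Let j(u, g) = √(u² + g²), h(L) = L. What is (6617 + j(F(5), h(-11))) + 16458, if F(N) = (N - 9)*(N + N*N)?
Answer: 23075 + √14521 ≈ 23196.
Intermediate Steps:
F(N) = (-9 + N)*(N + N²)
j(u, g) = √(g² + u²)
(6617 + j(F(5), h(-11))) + 16458 = (6617 + √((-11)² + (5*(-9 + 5² - 8*5))²)) + 16458 = (6617 + √(121 + (5*(-9 + 25 - 40))²)) + 16458 = (6617 + √(121 + (5*(-24))²)) + 16458 = (6617 + √(121 + (-120)²)) + 16458 = (6617 + √(121 + 14400)) + 16458 = (6617 + √14521) + 16458 = 23075 + √14521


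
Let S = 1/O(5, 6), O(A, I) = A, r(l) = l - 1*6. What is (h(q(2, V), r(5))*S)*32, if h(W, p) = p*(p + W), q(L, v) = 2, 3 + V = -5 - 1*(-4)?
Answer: -32/5 ≈ -6.4000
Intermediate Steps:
r(l) = -6 + l (r(l) = l - 6 = -6 + l)
V = -4 (V = -3 + (-5 - 1*(-4)) = -3 + (-5 + 4) = -3 - 1 = -4)
h(W, p) = p*(W + p)
S = 1/5 ≈ 0.20000
(h(q(2, V), r(5))*S)*32 = (((-6 + 5)*(2 + (-6 + 5)))*(1/5))*32 = (-(2 - 1)*(1/5))*32 = (-1*1*(1/5))*32 = -1*1/5*32 = -1/5*32 = -32/5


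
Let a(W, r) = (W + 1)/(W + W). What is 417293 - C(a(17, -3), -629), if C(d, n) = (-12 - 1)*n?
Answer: 409116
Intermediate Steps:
a(W, r) = (1 + W)/(2*W) (a(W, r) = (1 + W)/((2*W)) = (1 + W)*(1/(2*W)) = (1 + W)/(2*W))
C(d, n) = -13*n
417293 - C(a(17, -3), -629) = 417293 - (-13)*(-629) = 417293 - 1*8177 = 417293 - 8177 = 409116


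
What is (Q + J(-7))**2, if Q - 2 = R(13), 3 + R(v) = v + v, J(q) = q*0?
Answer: 625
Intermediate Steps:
J(q) = 0
R(v) = -3 + 2*v (R(v) = -3 + (v + v) = -3 + 2*v)
Q = 25 (Q = 2 + (-3 + 2*13) = 2 + (-3 + 26) = 2 + 23 = 25)
(Q + J(-7))**2 = (25 + 0)**2 = 25**2 = 625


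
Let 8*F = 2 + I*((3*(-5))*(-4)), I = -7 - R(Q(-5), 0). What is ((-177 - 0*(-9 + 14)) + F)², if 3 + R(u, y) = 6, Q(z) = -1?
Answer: 1014049/16 ≈ 63378.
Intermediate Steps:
R(u, y) = 3 (R(u, y) = -3 + 6 = 3)
I = -10 (I = -7 - 1*3 = -7 - 3 = -10)
F = -299/4 (F = (2 - 10*3*(-5)*(-4))/8 = (2 - (-150)*(-4))/8 = (2 - 10*60)/8 = (2 - 600)/8 = (⅛)*(-598) = -299/4 ≈ -74.750)
((-177 - 0*(-9 + 14)) + F)² = ((-177 - 0*(-9 + 14)) - 299/4)² = ((-177 - 0*5) - 299/4)² = ((-177 - 1*0) - 299/4)² = ((-177 + 0) - 299/4)² = (-177 - 299/4)² = (-1007/4)² = 1014049/16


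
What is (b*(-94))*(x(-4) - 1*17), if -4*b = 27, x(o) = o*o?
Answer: -1269/2 ≈ -634.50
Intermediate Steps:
x(o) = o²
b = -27/4 (b = -¼*27 = -27/4 ≈ -6.7500)
(b*(-94))*(x(-4) - 1*17) = (-27/4*(-94))*((-4)² - 1*17) = 1269*(16 - 17)/2 = (1269/2)*(-1) = -1269/2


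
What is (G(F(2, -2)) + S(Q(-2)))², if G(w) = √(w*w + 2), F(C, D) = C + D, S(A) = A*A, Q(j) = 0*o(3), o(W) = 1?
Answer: 2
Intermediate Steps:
Q(j) = 0 (Q(j) = 0*1 = 0)
S(A) = A²
G(w) = √(2 + w²) (G(w) = √(w² + 2) = √(2 + w²))
(G(F(2, -2)) + S(Q(-2)))² = (√(2 + (2 - 2)²) + 0²)² = (√(2 + 0²) + 0)² = (√(2 + 0) + 0)² = (√2 + 0)² = (√2)² = 2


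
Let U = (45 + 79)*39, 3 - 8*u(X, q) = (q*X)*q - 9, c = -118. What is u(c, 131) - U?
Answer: 993161/4 ≈ 2.4829e+5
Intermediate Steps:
u(X, q) = 3/2 - X*q²/8 (u(X, q) = 3/8 - ((q*X)*q - 9)/8 = 3/8 - ((X*q)*q - 9)/8 = 3/8 - (X*q² - 9)/8 = 3/8 - (-9 + X*q²)/8 = 3/8 + (9/8 - X*q²/8) = 3/2 - X*q²/8)
U = 4836 (U = 124*39 = 4836)
u(c, 131) - U = (3/2 - ⅛*(-118)*131²) - 1*4836 = (3/2 - ⅛*(-118)*17161) - 4836 = (3/2 + 1012499/4) - 4836 = 1012505/4 - 4836 = 993161/4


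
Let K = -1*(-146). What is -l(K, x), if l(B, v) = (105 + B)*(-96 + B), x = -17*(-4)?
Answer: -12550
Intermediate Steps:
K = 146
x = 68
l(B, v) = (-96 + B)*(105 + B)
-l(K, x) = -(-10080 + 146**2 + 9*146) = -(-10080 + 21316 + 1314) = -1*12550 = -12550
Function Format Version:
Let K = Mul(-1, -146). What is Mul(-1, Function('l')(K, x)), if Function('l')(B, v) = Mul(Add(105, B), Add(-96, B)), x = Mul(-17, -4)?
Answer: -12550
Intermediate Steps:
K = 146
x = 68
Function('l')(B, v) = Mul(Add(-96, B), Add(105, B))
Mul(-1, Function('l')(K, x)) = Mul(-1, Add(-10080, Pow(146, 2), Mul(9, 146))) = Mul(-1, Add(-10080, 21316, 1314)) = Mul(-1, 12550) = -12550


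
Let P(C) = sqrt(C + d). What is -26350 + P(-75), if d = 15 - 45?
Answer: -26350 + I*sqrt(105) ≈ -26350.0 + 10.247*I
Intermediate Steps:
d = -30
P(C) = sqrt(-30 + C) (P(C) = sqrt(C - 30) = sqrt(-30 + C))
-26350 + P(-75) = -26350 + sqrt(-30 - 75) = -26350 + sqrt(-105) = -26350 + I*sqrt(105)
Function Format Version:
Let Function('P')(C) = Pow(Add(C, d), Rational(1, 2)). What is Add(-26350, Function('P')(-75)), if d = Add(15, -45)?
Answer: Add(-26350, Mul(I, Pow(105, Rational(1, 2)))) ≈ Add(-26350., Mul(10.247, I))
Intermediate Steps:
d = -30
Function('P')(C) = Pow(Add(-30, C), Rational(1, 2)) (Function('P')(C) = Pow(Add(C, -30), Rational(1, 2)) = Pow(Add(-30, C), Rational(1, 2)))
Add(-26350, Function('P')(-75)) = Add(-26350, Pow(Add(-30, -75), Rational(1, 2))) = Add(-26350, Pow(-105, Rational(1, 2))) = Add(-26350, Mul(I, Pow(105, Rational(1, 2))))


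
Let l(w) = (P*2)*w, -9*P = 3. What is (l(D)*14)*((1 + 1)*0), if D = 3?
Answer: 0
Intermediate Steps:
P = -⅓ (P = -⅑*3 = -⅓ ≈ -0.33333)
l(w) = -2*w/3 (l(w) = (-⅓*2)*w = -2*w/3)
(l(D)*14)*((1 + 1)*0) = (-⅔*3*14)*((1 + 1)*0) = (-2*14)*(2*0) = -28*0 = 0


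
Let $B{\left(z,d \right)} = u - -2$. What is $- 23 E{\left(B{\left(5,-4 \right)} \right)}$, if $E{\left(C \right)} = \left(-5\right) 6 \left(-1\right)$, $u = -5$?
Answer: $-690$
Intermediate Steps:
$B{\left(z,d \right)} = -3$ ($B{\left(z,d \right)} = -5 - -2 = -5 + 2 = -3$)
$E{\left(C \right)} = 30$ ($E{\left(C \right)} = \left(-30\right) \left(-1\right) = 30$)
$- 23 E{\left(B{\left(5,-4 \right)} \right)} = \left(-23\right) 30 = -690$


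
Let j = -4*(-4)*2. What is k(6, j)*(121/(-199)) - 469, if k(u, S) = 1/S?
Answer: -2986713/6368 ≈ -469.02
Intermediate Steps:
j = 32 (j = 16*2 = 32)
k(6, j)*(121/(-199)) - 469 = (121/(-199))/32 - 469 = (121*(-1/199))/32 - 469 = (1/32)*(-121/199) - 469 = -121/6368 - 469 = -2986713/6368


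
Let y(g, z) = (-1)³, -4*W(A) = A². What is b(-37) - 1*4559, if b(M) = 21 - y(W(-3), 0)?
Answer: -4537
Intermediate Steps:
W(A) = -A²/4
y(g, z) = -1
b(M) = 22 (b(M) = 21 - 1*(-1) = 21 + 1 = 22)
b(-37) - 1*4559 = 22 - 1*4559 = 22 - 4559 = -4537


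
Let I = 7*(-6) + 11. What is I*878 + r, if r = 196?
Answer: -27022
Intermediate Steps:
I = -31 (I = -42 + 11 = -31)
I*878 + r = -31*878 + 196 = -27218 + 196 = -27022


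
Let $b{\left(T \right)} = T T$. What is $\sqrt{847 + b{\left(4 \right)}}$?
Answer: $\sqrt{863} \approx 29.377$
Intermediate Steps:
$b{\left(T \right)} = T^{2}$
$\sqrt{847 + b{\left(4 \right)}} = \sqrt{847 + 4^{2}} = \sqrt{847 + 16} = \sqrt{863}$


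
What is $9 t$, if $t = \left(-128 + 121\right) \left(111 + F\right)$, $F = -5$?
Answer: $-6678$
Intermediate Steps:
$t = -742$ ($t = \left(-128 + 121\right) \left(111 - 5\right) = \left(-7\right) 106 = -742$)
$9 t = 9 \left(-742\right) = -6678$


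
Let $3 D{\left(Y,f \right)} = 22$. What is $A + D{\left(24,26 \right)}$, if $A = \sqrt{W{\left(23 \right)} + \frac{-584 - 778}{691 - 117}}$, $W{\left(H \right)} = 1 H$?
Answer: $\frac{22}{3} + \frac{4 \sqrt{106190}}{287} \approx 11.875$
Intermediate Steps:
$D{\left(Y,f \right)} = \frac{22}{3}$ ($D{\left(Y,f \right)} = \frac{1}{3} \cdot 22 = \frac{22}{3}$)
$W{\left(H \right)} = H$
$A = \frac{4 \sqrt{106190}}{287}$ ($A = \sqrt{23 + \frac{-584 - 778}{691 - 117}} = \sqrt{23 - \frac{1362}{574}} = \sqrt{23 - \frac{681}{287}} = \sqrt{\frac{5920}{287}} = \frac{4 \sqrt{106190}}{287} \approx 4.5417$)
$A + D{\left(24,26 \right)} = \frac{4 \sqrt{106190}}{287} + \frac{22}{3} = \frac{22}{3} + \frac{4 \sqrt{106190}}{287}$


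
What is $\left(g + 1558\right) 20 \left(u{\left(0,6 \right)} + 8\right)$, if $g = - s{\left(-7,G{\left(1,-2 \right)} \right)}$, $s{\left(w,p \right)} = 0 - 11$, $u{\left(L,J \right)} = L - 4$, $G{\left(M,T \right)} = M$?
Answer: $125520$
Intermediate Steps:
$u{\left(L,J \right)} = -4 + L$
$s{\left(w,p \right)} = -11$ ($s{\left(w,p \right)} = 0 - 11 = -11$)
$g = 11$ ($g = \left(-1\right) \left(-11\right) = 11$)
$\left(g + 1558\right) 20 \left(u{\left(0,6 \right)} + 8\right) = \left(11 + 1558\right) 20 \left(\left(-4 + 0\right) + 8\right) = 1569 \cdot 20 \left(-4 + 8\right) = 1569 \cdot 20 \cdot 4 = 1569 \cdot 80 = 125520$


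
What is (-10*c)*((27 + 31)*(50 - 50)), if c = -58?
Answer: 0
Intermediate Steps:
(-10*c)*((27 + 31)*(50 - 50)) = (-10*(-58))*((27 + 31)*(50 - 50)) = 580*(58*0) = 580*0 = 0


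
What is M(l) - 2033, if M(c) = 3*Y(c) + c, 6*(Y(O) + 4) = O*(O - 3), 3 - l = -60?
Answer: -92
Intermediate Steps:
l = 63 (l = 3 - 1*(-60) = 3 + 60 = 63)
Y(O) = -4 + O*(-3 + O)/6 (Y(O) = -4 + (O*(O - 3))/6 = -4 + (O*(-3 + O))/6 = -4 + O*(-3 + O)/6)
M(c) = -12 + c**2/2 - c/2 (M(c) = 3*(-4 - c/2 + c**2/6) + c = (-12 + c**2/2 - 3*c/2) + c = -12 + c**2/2 - c/2)
M(l) - 2033 = (-12 + (1/2)*63**2 - 1/2*63) - 2033 = (-12 + (1/2)*3969 - 63/2) - 2033 = (-12 + 3969/2 - 63/2) - 2033 = 1941 - 2033 = -92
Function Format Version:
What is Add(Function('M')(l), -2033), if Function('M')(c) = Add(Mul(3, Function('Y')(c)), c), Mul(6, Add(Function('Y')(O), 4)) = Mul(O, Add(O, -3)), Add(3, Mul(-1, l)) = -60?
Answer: -92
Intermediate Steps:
l = 63 (l = Add(3, Mul(-1, -60)) = Add(3, 60) = 63)
Function('Y')(O) = Add(-4, Mul(Rational(1, 6), O, Add(-3, O))) (Function('Y')(O) = Add(-4, Mul(Rational(1, 6), Mul(O, Add(O, -3)))) = Add(-4, Mul(Rational(1, 6), Mul(O, Add(-3, O)))) = Add(-4, Mul(Rational(1, 6), O, Add(-3, O))))
Function('M')(c) = Add(-12, Mul(Rational(1, 2), Pow(c, 2)), Mul(Rational(-1, 2), c)) (Function('M')(c) = Add(Mul(3, Add(-4, Mul(Rational(-1, 2), c), Mul(Rational(1, 6), Pow(c, 2)))), c) = Add(Add(-12, Mul(Rational(1, 2), Pow(c, 2)), Mul(Rational(-3, 2), c)), c) = Add(-12, Mul(Rational(1, 2), Pow(c, 2)), Mul(Rational(-1, 2), c)))
Add(Function('M')(l), -2033) = Add(Add(-12, Mul(Rational(1, 2), Pow(63, 2)), Mul(Rational(-1, 2), 63)), -2033) = Add(Add(-12, Mul(Rational(1, 2), 3969), Rational(-63, 2)), -2033) = Add(Add(-12, Rational(3969, 2), Rational(-63, 2)), -2033) = Add(1941, -2033) = -92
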